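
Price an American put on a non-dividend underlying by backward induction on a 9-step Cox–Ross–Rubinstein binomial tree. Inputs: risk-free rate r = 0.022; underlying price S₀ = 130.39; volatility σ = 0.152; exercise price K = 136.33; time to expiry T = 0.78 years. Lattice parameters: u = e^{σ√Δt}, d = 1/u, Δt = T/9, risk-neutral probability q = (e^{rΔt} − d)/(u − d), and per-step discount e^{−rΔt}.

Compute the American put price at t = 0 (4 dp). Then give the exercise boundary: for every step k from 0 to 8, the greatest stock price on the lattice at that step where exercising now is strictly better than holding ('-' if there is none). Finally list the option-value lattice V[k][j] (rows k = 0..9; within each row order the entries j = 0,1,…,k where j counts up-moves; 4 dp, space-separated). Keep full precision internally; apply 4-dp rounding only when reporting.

params: Δt=0.08667 u=1.04576 d=0.95624 q=0.51013 e^(-rΔt)=0.99810
t_9 payoffs: 49.1651 41.0045 32.0800 22.3199 11.6460 0.0000 0.0000 0.0000 0.0000 0.0000
t_8: node(8,0) S=91.1539 payoff=45.1761 vs cont=44.9164 → 45.1761 [stop]  node(8,1) S=99.6879 payoff=36.6421 vs cont=36.3824 → 36.6421 [stop]  node(8,2) S=109.0209 payoff=27.3091 vs cont=27.0494 → 27.3091 [stop]  node(8,3) S=119.2277 payoff=17.1023 vs cont=16.8427 → 17.1023 [stop]  node(8,4) S=130.3900 payoff=5.9400 vs cont=5.6941 → 5.9400 [stop]  node(8,5) S=142.5974 payoff=0.0000 vs cont=0.0000 → 0.0000 [wait]  node(8,6) S=155.9476 payoff=0.0000 vs cont=0.0000 → 0.0000 [wait]  node(8,7) S=170.5478 payoff=0.0000 vs cont=0.0000 → 0.0000 [wait]  node(8,8) S=186.5148 payoff=0.0000 vs cont=0.0000 → 0.0000 [wait]  ⇒ S*(8)=130.3900
t_7: node(7,0) S=95.3255 payoff=41.0045 vs cont=40.7449 → 41.0045 [stop]  node(7,1) S=104.2500 payoff=32.0800 vs cont=31.8203 → 32.0800 [stop]  node(7,2) S=114.0101 payoff=22.3199 vs cont=22.0602 → 22.3199 [stop]  node(7,3) S=124.6840 payoff=11.6460 vs cont=11.3863 → 11.6460 [stop]  node(7,4) S=136.3572 payoff=0.0000 vs cont=2.9043 → 2.9043 [wait]  node(7,5) S=149.1232 payoff=0.0000 vs cont=0.0000 → 0.0000 [wait]  node(7,6) S=163.0844 payoff=0.0000 vs cont=0.0000 → 0.0000 [wait]  node(7,7) S=178.3527 payoff=0.0000 vs cont=0.0000 → 0.0000 [wait]  ⇒ S*(7)=124.6840
t_6: node(6,0) S=99.6879 payoff=36.6421 vs cont=36.3824 → 36.6421 [stop]  node(6,1) S=109.0209 payoff=27.3091 vs cont=27.0494 → 27.3091 [stop]  node(6,2) S=119.2277 payoff=17.1023 vs cont=16.8427 → 17.1023 [stop]  node(6,3) S=130.3900 payoff=5.9400 vs cont=7.1729 → 7.1729 [wait]  node(6,4) S=142.5974 payoff=0.0000 vs cont=1.4200 → 1.4200 [wait]  node(6,5) S=155.9476 payoff=0.0000 vs cont=0.0000 → 0.0000 [wait]  node(6,6) S=170.5478 payoff=0.0000 vs cont=0.0000 → 0.0000 [wait]  ⇒ S*(6)=119.2277
t_5: node(5,0) S=104.2500 payoff=32.0800 vs cont=31.8203 → 32.0800 [stop]  node(5,1) S=114.0101 payoff=22.3199 vs cont=22.0602 → 22.3199 [stop]  node(5,2) S=124.6840 payoff=11.6460 vs cont=12.0141 → 12.0141 [wait]  node(5,3) S=136.3572 payoff=0.0000 vs cont=4.2301 → 4.2301 [wait]  node(5,4) S=149.1232 payoff=0.0000 vs cont=0.6943 → 0.6943 [wait]  node(5,5) S=163.0844 payoff=0.0000 vs cont=0.0000 → 0.0000 [wait]  ⇒ S*(5)=114.0101
t_4: node(4,0) S=109.0209 payoff=27.3091 vs cont=27.0494 → 27.3091 [stop]  node(4,1) S=119.2277 payoff=17.1023 vs cont=17.0300 → 17.1023 [stop]  node(4,2) S=130.3900 payoff=5.9400 vs cont=8.0279 → 8.0279 [wait]  node(4,3) S=142.5974 payoff=0.0000 vs cont=2.4217 → 2.4217 [wait]  node(4,4) S=155.9476 payoff=0.0000 vs cont=0.3395 → 0.3395 [wait]  ⇒ S*(4)=119.2277
t_3: node(3,0) S=114.0101 payoff=22.3199 vs cont=22.0602 → 22.3199 [stop]  node(3,1) S=124.6840 payoff=11.6460 vs cont=12.4494 → 12.4494 [wait]  node(3,2) S=136.3572 payoff=0.0000 vs cont=5.1581 → 5.1581 [wait]  node(3,3) S=149.1232 payoff=0.0000 vs cont=1.3569 → 1.3569 [wait]  ⇒ S*(3)=114.0101
t_2: node(2,0) S=119.2277 payoff=17.1023 vs cont=17.2517 → 17.2517 [wait]  node(2,1) S=130.3900 payoff=5.9400 vs cont=8.7133 → 8.7133 [wait]  node(2,2) S=142.5974 payoff=0.0000 vs cont=3.2129 → 3.2129 [wait]  ⇒ S*(2)=-
t_1: node(1,0) S=124.6840 payoff=11.6460 vs cont=12.8714 → 12.8714 [wait]  node(1,1) S=136.3572 payoff=0.0000 vs cont=5.8961 → 5.8961 [wait]  ⇒ S*(1)=-
t_0: node(0,0) S=130.3900 payoff=5.9400 vs cont=9.2953 → 9.2953 [wait]  ⇒ S*(0)=-

price = 9.2953
boundary = - - - 114.0101 119.2277 114.0101 119.2277 124.6840 130.3900
tree:
9.2953
12.8714 5.8961
17.2517 8.7133 3.2129
22.3199 12.4494 5.1581 1.3569
27.3091 17.1023 8.0279 2.4217 0.3395
32.0800 22.3199 12.0141 4.2301 0.6943 0.0000
36.6421 27.3091 17.1023 7.1729 1.4200 0.0000 0.0000
41.0045 32.0800 22.3199 11.6460 2.9043 0.0000 0.0000 0.0000
45.1761 36.6421 27.3091 17.1023 5.9400 0.0000 0.0000 0.0000 0.0000
49.1651 41.0045 32.0800 22.3199 11.6460 0.0000 0.0000 0.0000 0.0000 0.0000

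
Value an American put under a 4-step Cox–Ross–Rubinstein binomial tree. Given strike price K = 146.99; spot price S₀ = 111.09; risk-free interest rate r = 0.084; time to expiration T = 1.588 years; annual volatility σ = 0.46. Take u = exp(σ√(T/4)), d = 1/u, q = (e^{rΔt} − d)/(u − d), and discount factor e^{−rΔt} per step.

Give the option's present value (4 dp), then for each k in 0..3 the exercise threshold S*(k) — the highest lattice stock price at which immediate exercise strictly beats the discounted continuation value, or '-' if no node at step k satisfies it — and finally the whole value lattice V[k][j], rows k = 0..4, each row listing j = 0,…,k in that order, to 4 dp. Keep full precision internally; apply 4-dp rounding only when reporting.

price = 43.1023
boundary = - 83.1382 62.2195 83.1382
tree:
43.1023
63.8518 24.1429
84.7705 40.1491 8.8819
100.4258 63.8518 17.8567 0.0000
112.1420 84.7705 35.9000 0.0000 0.0000

Δt=0.39700, u=1.33621, d=0.74839, q=0.48573, disc=e^(-rΔt)=0.96720
k=4 terminal: V=max(K-S,0) → 112.1420 84.7705 35.9000 0.0000 0.0000
k=3: j=0 S=46.5642 intr=100.4258 cont=95.6048 V=100.4258[EX]; j=1 S=83.1382 intr=63.8518 cont=59.0308 V=63.8518[EX]; j=2 S=148.4395 intr=0.0000 cont=17.8567 V=17.8567[hold]; j=3 S=265.0319 intr=0.0000 cont=0.0000 V=0.0000[hold]  S*(3)=83.1382
k=2: j=0 S=62.2195 intr=84.7705 cont=79.9496 V=84.7705[EX]; j=1 S=111.0900 intr=35.9000 cont=40.1491 V=40.1491[hold]; j=2 S=198.3461 intr=0.0000 cont=8.8819 V=8.8819[hold]  S*(2)=62.2195
k=1: j=0 S=83.1382 intr=63.8518 cont=61.0270 V=63.8518[EX]; j=1 S=148.4395 intr=0.0000 cont=24.1429 V=24.1429[hold]  S*(1)=83.1382
k=0: j=0 S=111.0900 intr=35.9000 cont=43.1023 V=43.1023[hold]  S*(0)=-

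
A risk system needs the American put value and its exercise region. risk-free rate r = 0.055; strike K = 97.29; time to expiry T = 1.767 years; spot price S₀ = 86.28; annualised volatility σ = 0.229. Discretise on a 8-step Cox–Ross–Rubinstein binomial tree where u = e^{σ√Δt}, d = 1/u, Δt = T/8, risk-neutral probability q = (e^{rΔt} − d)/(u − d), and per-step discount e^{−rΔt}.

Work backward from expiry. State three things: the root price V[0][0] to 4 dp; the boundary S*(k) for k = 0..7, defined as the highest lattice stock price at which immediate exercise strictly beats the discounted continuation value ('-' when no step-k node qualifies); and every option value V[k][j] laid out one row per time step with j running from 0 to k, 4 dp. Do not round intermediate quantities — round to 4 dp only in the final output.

price = 13.7462
boundary = - - 69.5712 77.4764 69.5712 77.4764 69.5712 77.4764
tree:
13.7462
19.8485 8.6474
27.7188 13.3211 4.6988
34.8175 19.8136 7.8662 1.9959
41.1919 27.7188 12.7435 3.7190 0.5127
46.9158 34.8175 19.8136 6.7625 1.1036 0.0000
52.0558 41.1919 27.7188 11.8809 2.3758 0.0000 0.0000
56.6712 46.9158 34.8175 19.8136 5.1145 0.0000 0.0000 0.0000
60.8157 52.0558 41.1919 27.7188 11.0100 0.0000 0.0000 0.0000 0.0000

params: Δt=0.22087 u=1.11363 d=0.89797 q=0.52979 e^(-rΔt)=0.98793
t_8 payoffs: 60.8157 52.0558 41.1919 27.7188 11.0100 0.0000 0.0000 0.0000 0.0000
t_7: node(7,0) S=40.6188 payoff=56.6712 vs cont=55.4965 → 56.6712 [stop]  node(7,1) S=50.3742 payoff=46.9158 vs cont=45.7411 → 46.9158 [stop]  node(7,2) S=62.4725 payoff=34.8175 vs cont=33.6428 → 34.8175 [stop]  node(7,3) S=77.4764 payoff=19.8136 vs cont=18.6388 → 19.8136 [stop]  node(7,4) S=96.0839 payoff=1.2061 vs cont=5.1145 → 5.1145 [wait]  node(7,5) S=119.1603 payoff=0.0000 vs cont=0.0000 → 0.0000 [wait]  node(7,6) S=147.7789 payoff=0.0000 vs cont=0.0000 → 0.0000 [wait]  node(7,7) S=183.2709 payoff=0.0000 vs cont=0.0000 → 0.0000 [wait]  ⇒ S*(7)=77.4764
t_6: node(6,0) S=45.2342 payoff=52.0558 vs cont=50.8810 → 52.0558 [stop]  node(6,1) S=56.0981 payoff=41.1919 vs cont=40.0171 → 41.1919 [stop]  node(6,2) S=69.5712 payoff=27.7188 vs cont=26.5441 → 27.7188 [stop]  node(6,3) S=86.2800 payoff=11.0100 vs cont=11.8809 → 11.8809 [wait]  node(6,4) S=107.0018 payoff=0.0000 vs cont=2.3758 → 2.3758 [wait]  node(6,5) S=132.7003 payoff=0.0000 vs cont=0.0000 → 0.0000 [wait]  node(6,6) S=164.5709 payoff=0.0000 vs cont=0.0000 → 0.0000 [wait]  ⇒ S*(6)=69.5712
t_5: node(5,0) S=50.3742 payoff=46.9158 vs cont=45.7411 → 46.9158 [stop]  node(5,1) S=62.4725 payoff=34.8175 vs cont=33.6428 → 34.8175 [stop]  node(5,2) S=77.4764 payoff=19.8136 vs cont=19.0946 → 19.8136 [stop]  node(5,3) S=96.0839 payoff=1.2061 vs cont=6.7625 → 6.7625 [wait]  node(5,4) S=119.1603 payoff=0.0000 vs cont=1.1036 → 1.1036 [wait]  node(5,5) S=147.7789 payoff=0.0000 vs cont=0.0000 → 0.0000 [wait]  ⇒ S*(5)=77.4764
t_4: node(4,0) S=56.0981 payoff=41.1919 vs cont=40.0171 → 41.1919 [stop]  node(4,1) S=69.5712 payoff=27.7188 vs cont=26.5441 → 27.7188 [stop]  node(4,2) S=86.2800 payoff=11.0100 vs cont=12.7435 → 12.7435 [wait]  node(4,3) S=107.0018 payoff=0.0000 vs cont=3.7190 → 3.7190 [wait]  node(4,4) S=132.7003 payoff=0.0000 vs cont=0.5127 → 0.5127 [wait]  ⇒ S*(4)=69.5712
t_3: node(3,0) S=62.4725 payoff=34.8175 vs cont=33.6428 → 34.8175 [stop]  node(3,1) S=77.4764 payoff=19.8136 vs cont=19.5461 → 19.8136 [stop]  node(3,2) S=96.0839 payoff=1.2061 vs cont=7.8662 → 7.8662 [wait]  node(3,3) S=119.1603 payoff=0.0000 vs cont=1.9959 → 1.9959 [wait]  ⇒ S*(3)=77.4764
t_2: node(2,0) S=69.5712 payoff=27.7188 vs cont=26.5441 → 27.7188 [stop]  node(2,1) S=86.2800 payoff=11.0100 vs cont=13.3211 → 13.3211 [wait]  node(2,2) S=107.0018 payoff=0.0000 vs cont=4.6988 → 4.6988 [wait]  ⇒ S*(2)=69.5712
t_1: node(1,0) S=77.4764 payoff=19.8136 vs cont=19.8485 → 19.8485 [wait]  node(1,1) S=96.0839 payoff=1.2061 vs cont=8.6474 → 8.6474 [wait]  ⇒ S*(1)=-
t_0: node(0,0) S=86.2800 payoff=11.0100 vs cont=13.7462 → 13.7462 [wait]  ⇒ S*(0)=-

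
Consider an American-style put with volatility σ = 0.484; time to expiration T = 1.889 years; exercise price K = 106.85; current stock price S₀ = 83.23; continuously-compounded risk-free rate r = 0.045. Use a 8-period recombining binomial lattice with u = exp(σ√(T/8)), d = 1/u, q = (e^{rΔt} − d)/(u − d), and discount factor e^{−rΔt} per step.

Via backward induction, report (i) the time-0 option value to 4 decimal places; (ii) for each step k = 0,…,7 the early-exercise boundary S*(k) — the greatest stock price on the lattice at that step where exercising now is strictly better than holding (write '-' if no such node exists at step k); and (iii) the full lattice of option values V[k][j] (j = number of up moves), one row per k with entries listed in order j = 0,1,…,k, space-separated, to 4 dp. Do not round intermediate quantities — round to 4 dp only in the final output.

price = 34.2388
boundary = - - 51.9993 41.1014 51.9993 41.1014 51.9993 65.7868
tree:
34.2388
43.9941 23.7569
54.8507 32.4644 14.2441
65.7486 42.9701 21.0748 6.6805
74.3626 54.8507 30.2338 10.9786 1.8688
81.1712 65.7486 41.7284 17.6504 3.5236 0.0000
86.5529 74.3626 54.8507 27.5291 6.6439 0.0000 0.0000
90.8068 81.1712 65.7486 41.0632 12.5271 0.0000 0.0000 0.0000
94.1691 86.5529 74.3626 54.8507 23.6200 0.0000 0.0000 0.0000 0.0000

params: Δt=0.23613 u=1.26515 d=0.79042 q=0.46397 e^(-rΔt)=0.98943
t_8 payoffs: 94.1691 86.5529 74.3626 54.8507 23.6200 0.0000 0.0000 0.0000 0.0000
t_7: node(7,0) S=16.0432 payoff=90.8068 vs cont=89.6774 → 90.8068 [stop]  node(7,1) S=25.6788 payoff=81.1712 vs cont=80.0419 → 81.1712 [stop]  node(7,2) S=41.1014 payoff=65.7486 vs cont=64.6193 → 65.7486 [stop]  node(7,3) S=65.7868 payoff=41.0632 vs cont=39.9339 → 41.0632 [stop]  node(7,4) S=105.2982 payoff=1.5518 vs cont=12.5271 → 12.5271 [wait]  node(7,5) S=168.5401 payoff=0.0000 vs cont=0.0000 → 0.0000 [wait]  node(7,6) S=269.7650 payoff=0.0000 vs cont=0.0000 → 0.0000 [wait]  node(7,7) S=431.7853 payoff=0.0000 vs cont=0.0000 → 0.0000 [wait]  ⇒ S*(7)=65.7868
t_6: node(6,0) S=20.2971 payoff=86.5529 vs cont=85.4236 → 86.5529 [stop]  node(6,1) S=32.4874 payoff=74.3626 vs cont=73.2332 → 74.3626 [stop]  node(6,2) S=51.9993 payoff=54.8507 vs cont=53.7213 → 54.8507 [stop]  node(6,3) S=83.2300 payoff=23.6200 vs cont=27.5291 → 27.5291 [wait]  node(6,4) S=133.2178 payoff=0.0000 vs cont=6.6439 → 6.6439 [wait]  node(6,5) S=213.2281 payoff=0.0000 vs cont=0.0000 → 0.0000 [wait]  node(6,6) S=341.2924 payoff=0.0000 vs cont=0.0000 → 0.0000 [wait]  ⇒ S*(6)=51.9993
t_5: node(5,0) S=25.6788 payoff=81.1712 vs cont=80.0419 → 81.1712 [stop]  node(5,1) S=41.1014 payoff=65.7486 vs cont=64.6193 → 65.7486 [stop]  node(5,2) S=65.7868 payoff=41.0632 vs cont=41.7284 → 41.7284 [wait]  node(5,3) S=105.2982 payoff=1.5518 vs cont=17.6504 → 17.6504 [wait]  node(5,4) S=168.5401 payoff=0.0000 vs cont=3.5236 → 3.5236 [wait]  node(5,5) S=269.7650 payoff=0.0000 vs cont=0.0000 → 0.0000 [wait]  ⇒ S*(5)=41.1014
t_4: node(4,0) S=32.4874 payoff=74.3626 vs cont=73.2332 → 74.3626 [stop]  node(4,1) S=51.9993 payoff=54.8507 vs cont=54.0267 → 54.8507 [stop]  node(4,2) S=83.2300 payoff=23.6200 vs cont=30.2338 → 30.2338 [wait]  node(4,3) S=133.2178 payoff=0.0000 vs cont=10.9786 → 10.9786 [wait]  node(4,4) S=213.2281 payoff=0.0000 vs cont=1.8688 → 1.8688 [wait]  ⇒ S*(4)=51.9993
t_3: node(3,0) S=41.1014 payoff=65.7486 vs cont=64.6193 → 65.7486 [stop]  node(3,1) S=65.7868 payoff=41.0632 vs cont=42.9701 → 42.9701 [wait]  node(3,2) S=105.2982 payoff=1.5518 vs cont=21.0748 → 21.0748 [wait]  node(3,3) S=168.5401 payoff=0.0000 vs cont=6.6805 → 6.6805 [wait]  ⇒ S*(3)=41.1014
t_2: node(2,0) S=51.9993 payoff=54.8507 vs cont=54.5967 → 54.8507 [stop]  node(2,1) S=83.2300 payoff=23.6200 vs cont=32.4644 → 32.4644 [wait]  node(2,2) S=133.2178 payoff=0.0000 vs cont=14.2441 → 14.2441 [wait]  ⇒ S*(2)=51.9993
t_1: node(1,0) S=65.7868 payoff=41.0632 vs cont=43.9941 → 43.9941 [wait]  node(1,1) S=105.2982 payoff=1.5518 vs cont=23.7569 → 23.7569 [wait]  ⇒ S*(1)=-
t_0: node(0,0) S=83.2300 payoff=23.6200 vs cont=34.2388 → 34.2388 [wait]  ⇒ S*(0)=-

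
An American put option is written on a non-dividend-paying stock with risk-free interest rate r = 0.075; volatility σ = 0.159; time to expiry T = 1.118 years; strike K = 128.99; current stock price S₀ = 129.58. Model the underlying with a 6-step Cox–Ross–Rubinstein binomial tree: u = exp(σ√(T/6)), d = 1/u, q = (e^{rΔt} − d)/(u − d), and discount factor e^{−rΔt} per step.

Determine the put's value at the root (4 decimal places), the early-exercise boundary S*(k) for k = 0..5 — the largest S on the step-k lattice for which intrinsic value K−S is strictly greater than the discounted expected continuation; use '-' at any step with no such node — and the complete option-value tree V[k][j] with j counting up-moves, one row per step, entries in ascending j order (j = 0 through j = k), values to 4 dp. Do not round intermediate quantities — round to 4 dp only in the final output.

price = 4.8586
boundary = - - 112.9595 105.4667 112.9595 120.9847
tree:
4.8586
8.9951 2.0445
16.0305 4.2265 0.5475
23.5233 8.4453 1.3388 0.0000
30.5192 16.0305 3.2738 0.0000 0.0000
37.0509 23.5233 8.0053 0.0000 0.0000 0.0000
43.1494 30.5192 16.0305 0.0000 0.0000 0.0000 0.0000

Δt=0.18633  u=1.07104  d=0.93367  q=0.58529  discount=0.98612
step 6 (expiry): payoffs max(K−S,0) = 43.1494 30.5192 16.0305 0.0000 0.0000 0.0000 0.0000
step 5: (k=5,j=0): S=91.9391, (K−S)⁺=37.0509, hold=35.2608 ⇒ V=37.0509 exercise | (k=5,j=1): S=105.4667, (K−S)⁺=23.5233, hold=21.7332 ⇒ V=23.5233 exercise | (k=5,j=2): S=120.9847, (K−S)⁺=8.0053, hold=6.5557 ⇒ V=8.0053 exercise | (k=5,j=3): S=138.7860, (K−S)⁺=0.0000, hold=0.0000 ⇒ V=0.0000 continue | (k=5,j=4): S=159.2065, (K−S)⁺=0.0000, hold=0.0000 ⇒ V=0.0000 continue | (k=5,j=5): S=182.6316, (K−S)⁺=0.0000, hold=0.0000 ⇒ V=0.0000 continue  boundary S*=120.9847
step 4: (k=4,j=0): S=98.4708, (K−S)⁺=30.5192, hold=28.7291 ⇒ V=30.5192 exercise | (k=4,j=1): S=112.9595, (K−S)⁺=16.0305, hold=14.2404 ⇒ V=16.0305 exercise | (k=4,j=2): S=129.5800, (K−S)⁺=0.0000, hold=3.2738 ⇒ V=3.2738 continue | (k=4,j=3): S=148.6460, (K−S)⁺=0.0000, hold=0.0000 ⇒ V=0.0000 continue | (k=4,j=4): S=170.5172, (K−S)⁺=0.0000, hold=0.0000 ⇒ V=0.0000 continue  boundary S*=112.9595
step 3: (k=3,j=0): S=105.4667, (K−S)⁺=23.5233, hold=21.7332 ⇒ V=23.5233 exercise | (k=3,j=1): S=120.9847, (K−S)⁺=8.0053, hold=8.4453 ⇒ V=8.4453 continue | (k=3,j=2): S=138.7860, (K−S)⁺=0.0000, hold=1.3388 ⇒ V=1.3388 continue | (k=3,j=3): S=159.2065, (K−S)⁺=0.0000, hold=0.0000 ⇒ V=0.0000 continue  boundary S*=105.4667
step 2: (k=2,j=0): S=112.9595, (K−S)⁺=16.0305, hold=14.4943 ⇒ V=16.0305 exercise | (k=2,j=1): S=129.5800, (K−S)⁺=0.0000, hold=4.2265 ⇒ V=4.2265 continue | (k=2,j=2): S=148.6460, (K−S)⁺=0.0000, hold=0.5475 ⇒ V=0.5475 continue  boundary S*=112.9595
step 1: (k=1,j=0): S=120.9847, (K−S)⁺=8.0053, hold=8.9951 ⇒ V=8.9951 continue | (k=1,j=1): S=138.7860, (K−S)⁺=0.0000, hold=2.0445 ⇒ V=2.0445 continue  boundary S*=-
step 0: (k=0,j=0): S=129.5800, (K−S)⁺=0.0000, hold=4.8586 ⇒ V=4.8586 continue  boundary S*=-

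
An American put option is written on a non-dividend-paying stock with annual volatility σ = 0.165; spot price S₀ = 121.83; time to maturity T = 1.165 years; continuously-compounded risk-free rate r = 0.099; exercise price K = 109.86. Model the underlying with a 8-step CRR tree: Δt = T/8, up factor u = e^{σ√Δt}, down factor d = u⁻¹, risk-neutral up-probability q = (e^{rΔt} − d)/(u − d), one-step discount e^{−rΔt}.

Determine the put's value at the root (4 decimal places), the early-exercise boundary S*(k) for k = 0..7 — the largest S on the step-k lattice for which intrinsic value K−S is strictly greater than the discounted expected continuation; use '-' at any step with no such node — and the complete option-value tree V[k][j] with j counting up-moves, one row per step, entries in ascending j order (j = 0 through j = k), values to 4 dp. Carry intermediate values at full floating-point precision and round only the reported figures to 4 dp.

params: Δt=0.14563 u=1.06499 d=0.93898 q=0.59950 e^(-rΔt)=0.98569
t_8 payoffs: 36.2410 26.3610 15.1552 2.4454 0.0000 0.0000 0.0000 0.0000 0.0000
t_7: node(7,0) S=78.4035 payoff=31.4565 vs cont=29.8840 → 31.4565 [stop]  node(7,1) S=88.9256 payoff=20.9344 vs cont=19.3620 → 20.9344 [stop]  node(7,2) S=100.8597 payoff=9.0003 vs cont=7.4278 → 9.0003 [stop]  node(7,3) S=114.3954 payoff=0.0000 vs cont=0.9654 → 0.9654 [wait]  node(7,4) S=129.7477 payoff=0.0000 vs cont=0.0000 → 0.0000 [wait]  node(7,5) S=147.1603 payoff=0.0000 vs cont=0.0000 → 0.0000 [wait]  node(7,6) S=166.9098 payoff=0.0000 vs cont=0.0000 → 0.0000 [wait]  node(7,7) S=189.3097 payoff=0.0000 vs cont=0.0000 → 0.0000 [wait]  ⇒ S*(7)=100.8597
t_6: node(6,0) S=83.4990 payoff=26.3610 vs cont=24.7886 → 26.3610 [stop]  node(6,1) S=94.7048 payoff=15.1552 vs cont=13.5827 → 15.1552 [stop]  node(6,2) S=107.4146 payoff=2.4454 vs cont=4.1235 → 4.1235 [wait]  node(6,3) S=121.8300 payoff=0.0000 vs cont=0.3811 → 0.3811 [wait]  node(6,4) S=138.1800 payoff=0.0000 vs cont=0.0000 → 0.0000 [wait]  node(6,5) S=156.7243 payoff=0.0000 vs cont=0.0000 → 0.0000 [wait]  node(6,6) S=177.7573 payoff=0.0000 vs cont=0.0000 → 0.0000 [wait]  ⇒ S*(6)=94.7048
t_5: node(5,0) S=88.9256 payoff=20.9344 vs cont=19.3620 → 20.9344 [stop]  node(5,1) S=100.8597 payoff=9.0003 vs cont=8.4194 → 9.0003 [stop]  node(5,2) S=114.3954 payoff=0.0000 vs cont=1.8530 → 1.8530 [wait]  node(5,3) S=129.7477 payoff=0.0000 vs cont=0.1504 → 0.1504 [wait]  node(5,4) S=147.1603 payoff=0.0000 vs cont=0.0000 → 0.0000 [wait]  node(5,5) S=166.9098 payoff=0.0000 vs cont=0.0000 → 0.0000 [wait]  ⇒ S*(5)=100.8597
t_4: node(4,0) S=94.7048 payoff=15.1552 vs cont=13.5827 → 15.1552 [stop]  node(4,1) S=107.4146 payoff=2.4454 vs cont=4.6480 → 4.6480 [wait]  node(4,2) S=121.8300 payoff=0.0000 vs cont=0.8204 → 0.8204 [wait]  node(4,3) S=138.1800 payoff=0.0000 vs cont=0.0594 → 0.0594 [wait]  node(4,4) S=156.7243 payoff=0.0000 vs cont=0.0000 → 0.0000 [wait]  ⇒ S*(4)=94.7048
t_3: node(3,0) S=100.8597 payoff=9.0003 vs cont=8.7294 → 9.0003 [stop]  node(3,1) S=114.3954 payoff=0.0000 vs cont=2.3197 → 2.3197 [wait]  node(3,2) S=129.7477 payoff=0.0000 vs cont=0.3590 → 0.3590 [wait]  node(3,3) S=147.1603 payoff=0.0000 vs cont=0.0234 → 0.0234 [wait]  ⇒ S*(3)=100.8597
t_2: node(2,0) S=107.4146 payoff=2.4454 vs cont=4.9238 → 4.9238 [wait]  node(2,1) S=121.8300 payoff=0.0000 vs cont=1.1279 → 1.1279 [wait]  node(2,2) S=138.1800 payoff=0.0000 vs cont=0.1556 → 0.1556 [wait]  ⇒ S*(2)=-
t_1: node(1,0) S=114.3954 payoff=0.0000 vs cont=2.6102 → 2.6102 [wait]  node(1,1) S=129.7477 payoff=0.0000 vs cont=0.5372 → 0.5372 [wait]  ⇒ S*(1)=-
t_0: node(0,0) S=121.8300 payoff=0.0000 vs cont=1.3479 → 1.3479 [wait]  ⇒ S*(0)=-

price = 1.3479
boundary = - - - 100.8597 94.7048 100.8597 94.7048 100.8597
tree:
1.3479
2.6102 0.5372
4.9238 1.1279 0.1556
9.0003 2.3197 0.3590 0.0234
15.1552 4.6480 0.8204 0.0594 0.0000
20.9344 9.0003 1.8530 0.1504 0.0000 0.0000
26.3610 15.1552 4.1235 0.3811 0.0000 0.0000 0.0000
31.4565 20.9344 9.0003 0.9654 0.0000 0.0000 0.0000 0.0000
36.2410 26.3610 15.1552 2.4454 0.0000 0.0000 0.0000 0.0000 0.0000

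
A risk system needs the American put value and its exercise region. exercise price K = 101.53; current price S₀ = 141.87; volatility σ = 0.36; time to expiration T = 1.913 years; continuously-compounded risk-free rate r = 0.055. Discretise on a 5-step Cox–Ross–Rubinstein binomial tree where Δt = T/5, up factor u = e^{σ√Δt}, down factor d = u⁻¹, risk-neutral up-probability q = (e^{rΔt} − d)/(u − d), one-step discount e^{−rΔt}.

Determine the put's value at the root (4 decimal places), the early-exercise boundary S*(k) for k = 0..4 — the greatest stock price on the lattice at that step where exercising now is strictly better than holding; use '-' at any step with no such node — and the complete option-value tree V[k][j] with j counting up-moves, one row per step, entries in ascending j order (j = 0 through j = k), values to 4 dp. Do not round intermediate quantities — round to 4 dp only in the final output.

price = 6.0938
boundary = - - - 72.7392 58.2185
tree:
6.0938
10.5412 1.7637
17.7559 3.5452 0.0000
28.7908 7.1260 0.0000 0.0000
43.3115 14.3235 0.0000 0.0000 0.0000
54.9334 28.7908 0.0000 0.0000 0.0000 0.0000

Δt=0.38260  u=1.24942  d=0.80037  q=0.49192  discount=0.97918
step 5 (expiry): payoffs max(K−S,0) = 54.9334 28.7908 0.0000 0.0000 0.0000 0.0000
step 4: (k=4,j=0): S=58.2185, (K−S)⁺=43.3115, hold=41.1973 ⇒ V=43.3115 exercise | (k=4,j=1): S=90.8816, (K−S)⁺=10.6484, hold=14.3235 ⇒ V=14.3235 continue | (k=4,j=2): S=141.8700, (K−S)⁺=0.0000, hold=0.0000 ⇒ V=0.0000 continue | (k=4,j=3): S=221.4650, (K−S)⁺=0.0000, hold=0.0000 ⇒ V=0.0000 continue | (k=4,j=4): S=345.7163, (K−S)⁺=0.0000, hold=0.0000 ⇒ V=0.0000 continue  boundary S*=58.2185
step 3: (k=3,j=0): S=72.7392, (K−S)⁺=28.7908, hold=28.4468 ⇒ V=28.7908 exercise | (k=3,j=1): S=113.5490, (K−S)⁺=0.0000, hold=7.1260 ⇒ V=7.1260 continue | (k=3,j=2): S=177.2547, (K−S)⁺=0.0000, hold=0.0000 ⇒ V=0.0000 continue | (k=3,j=3): S=276.7021, (K−S)⁺=0.0000, hold=0.0000 ⇒ V=0.0000 continue  boundary S*=72.7392
step 2: (k=2,j=0): S=90.8816, (K−S)⁺=10.6484, hold=17.7559 ⇒ V=17.7559 continue | (k=2,j=1): S=141.8700, (K−S)⁺=0.0000, hold=3.5452 ⇒ V=3.5452 continue | (k=2,j=2): S=221.4650, (K−S)⁺=0.0000, hold=0.0000 ⇒ V=0.0000 continue  boundary S*=-
step 1: (k=1,j=0): S=113.5490, (K−S)⁺=0.0000, hold=10.5412 ⇒ V=10.5412 continue | (k=1,j=1): S=177.2547, (K−S)⁺=0.0000, hold=1.7637 ⇒ V=1.7637 continue  boundary S*=-
step 0: (k=0,j=0): S=141.8700, (K−S)⁺=0.0000, hold=6.0938 ⇒ V=6.0938 continue  boundary S*=-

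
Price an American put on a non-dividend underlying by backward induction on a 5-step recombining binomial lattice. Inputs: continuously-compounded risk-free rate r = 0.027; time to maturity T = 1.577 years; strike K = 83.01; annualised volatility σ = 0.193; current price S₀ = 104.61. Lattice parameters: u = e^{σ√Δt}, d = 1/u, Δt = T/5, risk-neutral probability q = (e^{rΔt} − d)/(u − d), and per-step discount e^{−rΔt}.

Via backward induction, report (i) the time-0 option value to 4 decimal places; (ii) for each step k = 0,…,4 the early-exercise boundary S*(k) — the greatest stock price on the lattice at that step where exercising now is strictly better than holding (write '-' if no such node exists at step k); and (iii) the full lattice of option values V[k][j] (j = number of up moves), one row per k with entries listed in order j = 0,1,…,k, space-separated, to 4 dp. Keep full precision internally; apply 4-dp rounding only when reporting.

price = 1.6577
boundary = - - - - 67.8080
tree:
1.6577
3.0008 0.4068
5.3219 0.8412 0.0000
9.1784 1.7395 0.0000 0.0000
15.2020 3.5973 0.0000 0.0000 0.0000
22.1674 7.4392 0.0000 0.0000 0.0000 0.0000

Δt=0.31540  u=1.11448  d=0.89728  q=0.51230  discount=0.99152
step 5 (expiry): payoffs max(K−S,0) = 22.1674 7.4392 0.0000 0.0000 0.0000 0.0000
step 4: (k=4,j=0): S=67.8080, (K−S)⁺=15.2020, hold=14.4981 ⇒ V=15.2020 exercise | (k=4,j=1): S=84.2223, (K−S)⁺=0.0000, hold=3.5973 ⇒ V=3.5973 continue | (k=4,j=2): S=104.6100, (K−S)⁺=0.0000, hold=0.0000 ⇒ V=0.0000 continue | (k=4,j=3): S=129.9330, (K−S)⁺=0.0000, hold=0.0000 ⇒ V=0.0000 continue | (k=4,j=4): S=161.3859, (K−S)⁺=0.0000, hold=0.0000 ⇒ V=0.0000 continue  boundary S*=67.8080
step 3: (k=3,j=0): S=75.5708, (K−S)⁺=7.4392, hold=9.1784 ⇒ V=9.1784 continue | (k=3,j=1): S=93.8642, (K−S)⁺=0.0000, hold=1.7395 ⇒ V=1.7395 continue | (k=3,j=2): S=116.5860, (K−S)⁺=0.0000, hold=0.0000 ⇒ V=0.0000 continue | (k=3,j=3): S=144.8079, (K−S)⁺=0.0000, hold=0.0000 ⇒ V=0.0000 continue  boundary S*=-
step 2: (k=2,j=0): S=84.2223, (K−S)⁺=0.0000, hold=5.3219 ⇒ V=5.3219 continue | (k=2,j=1): S=104.6100, (K−S)⁺=0.0000, hold=0.8412 ⇒ V=0.8412 continue | (k=2,j=2): S=129.9330, (K−S)⁺=0.0000, hold=0.0000 ⇒ V=0.0000 continue  boundary S*=-
step 1: (k=1,j=0): S=93.8642, (K−S)⁺=0.0000, hold=3.0008 ⇒ V=3.0008 continue | (k=1,j=1): S=116.5860, (K−S)⁺=0.0000, hold=0.4068 ⇒ V=0.4068 continue  boundary S*=-
step 0: (k=0,j=0): S=104.6100, (K−S)⁺=0.0000, hold=1.6577 ⇒ V=1.6577 continue  boundary S*=-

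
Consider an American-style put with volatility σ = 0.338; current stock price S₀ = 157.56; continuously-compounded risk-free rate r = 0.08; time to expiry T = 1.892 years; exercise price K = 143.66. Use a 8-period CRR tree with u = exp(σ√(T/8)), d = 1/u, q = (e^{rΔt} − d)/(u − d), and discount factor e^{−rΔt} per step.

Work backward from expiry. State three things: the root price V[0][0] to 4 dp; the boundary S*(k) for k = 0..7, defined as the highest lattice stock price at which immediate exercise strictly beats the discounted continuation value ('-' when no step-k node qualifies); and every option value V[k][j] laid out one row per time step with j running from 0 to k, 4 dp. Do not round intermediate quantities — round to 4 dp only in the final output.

Δt=0.23650, u=1.17865, d=0.84842, q=0.51684, disc=e^(-rΔt)=0.98126
k=8 terminal: V=max(K-S,0) → 101.3587 84.8940 62.0206 30.2444 0.0000 0.0000 0.0000 0.0000 0.0000
k=7: j=0 S=49.8586 intr=93.8014 cont=91.1089 V=93.8014[EX]; j=1 S=69.2649 intr=74.3951 cont=71.7026 V=74.3951[EX]; j=2 S=96.2246 intr=47.4354 cont=44.7429 V=47.4354[EX]; j=3 S=133.6778 intr=9.9822 cont=14.3391 V=14.3391[hold]; j=4 S=185.7088 intr=0.0000 cont=0.0000 V=0.0000[hold]; j=5 S=257.9917 intr=0.0000 cont=0.0000 V=0.0000[hold]; j=6 S=358.4090 intr=0.0000 cont=0.0000 V=0.0000[hold]; j=7 S=497.9114 intr=0.0000 cont=0.0000 V=0.0000[hold]  S*(7)=96.2246
k=6: j=0 S=58.7660 intr=84.8940 cont=82.2015 V=84.8940[EX]; j=1 S=81.6394 intr=62.0206 cont=59.3281 V=62.0206[EX]; j=2 S=113.4156 intr=30.2444 cont=29.7615 V=30.2444[EX]; j=3 S=157.5600 intr=0.0000 cont=6.7983 V=6.7983[hold]; j=4 S=218.8866 intr=0.0000 cont=0.0000 V=0.0000[hold]; j=5 S=304.0831 intr=0.0000 cont=0.0000 V=0.0000[hold]; j=6 S=422.4404 intr=0.0000 cont=0.0000 V=0.0000[hold]  S*(6)=113.4156
k=5: j=0 S=69.2649 intr=74.3951 cont=71.7026 V=74.3951[EX]; j=1 S=96.2246 intr=47.4354 cont=44.7429 V=47.4354[EX]; j=2 S=133.6778 intr=9.9822 cont=17.7868 V=17.7868[hold]; j=3 S=185.7088 intr=0.0000 cont=3.2231 V=3.2231[hold]; j=4 S=257.9917 intr=0.0000 cont=0.0000 V=0.0000[hold]; j=5 S=358.4090 intr=0.0000 cont=0.0000 V=0.0000[hold]  S*(5)=96.2246
k=4: j=0 S=81.6394 intr=62.0206 cont=59.3281 V=62.0206[EX]; j=1 S=113.4156 intr=30.2444 cont=31.5100 V=31.5100[hold]; j=2 S=157.5600 intr=0.0000 cont=10.0674 V=10.0674[hold]; j=3 S=218.8866 intr=0.0000 cont=1.5281 V=1.5281[hold]; j=4 S=304.0831 intr=0.0000 cont=0.0000 V=0.0000[hold]  S*(4)=81.6394
k=3: j=0 S=96.2246 intr=47.4354 cont=45.3847 V=47.4354[EX]; j=1 S=133.6778 intr=9.9822 cont=20.0448 V=20.0448[hold]; j=2 S=185.7088 intr=0.0000 cont=5.5480 V=5.5480[hold]; j=3 S=257.9917 intr=0.0000 cont=0.7245 V=0.7245[hold]  S*(3)=96.2246
k=2: j=0 S=113.4156 intr=30.2444 cont=32.6552 V=32.6552[hold]; j=1 S=157.5600 intr=0.0000 cont=12.3171 V=12.3171[hold]; j=2 S=218.8866 intr=0.0000 cont=2.9978 V=2.9978[hold]  S*(2)=-
k=1: j=0 S=133.6778 intr=9.9822 cont=21.7287 V=21.7287[hold]; j=1 S=185.7088 intr=0.0000 cont=7.3599 V=7.3599[hold]  S*(1)=-
k=0: j=0 S=157.5600 intr=0.0000 cont=14.0343 V=14.0343[hold]  S*(0)=-

price = 14.0343
boundary = - - - 96.2246 81.6394 96.2246 113.4156 96.2246
tree:
14.0343
21.7287 7.3599
32.6552 12.3171 2.9978
47.4354 20.0448 5.5480 0.7245
62.0206 31.5100 10.0674 1.5281 0.0000
74.3951 47.4354 17.7868 3.2231 0.0000 0.0000
84.8940 62.0206 30.2444 6.7983 0.0000 0.0000 0.0000
93.8014 74.3951 47.4354 14.3391 0.0000 0.0000 0.0000 0.0000
101.3587 84.8940 62.0206 30.2444 0.0000 0.0000 0.0000 0.0000 0.0000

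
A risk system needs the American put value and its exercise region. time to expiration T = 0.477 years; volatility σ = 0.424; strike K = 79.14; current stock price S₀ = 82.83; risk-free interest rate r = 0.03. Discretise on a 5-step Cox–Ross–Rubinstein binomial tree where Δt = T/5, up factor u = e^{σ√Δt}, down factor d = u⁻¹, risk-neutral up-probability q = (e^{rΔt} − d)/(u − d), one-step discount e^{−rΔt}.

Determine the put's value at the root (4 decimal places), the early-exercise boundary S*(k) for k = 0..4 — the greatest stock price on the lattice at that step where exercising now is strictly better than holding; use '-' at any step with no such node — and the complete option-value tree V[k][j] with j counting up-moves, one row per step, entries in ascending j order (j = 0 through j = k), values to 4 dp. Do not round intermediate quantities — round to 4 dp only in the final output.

params: Δt=0.09540 u=1.13992 d=0.87725 q=0.47822 e^(-rΔt)=0.99714
t_5 payoffs: 36.1061 23.2207 6.4772 0.0000 0.0000 0.0000
t_4: node(4,0) S=49.0553 payoff=30.0847 vs cont=29.8585 → 30.0847 [stop]  node(4,1) S=63.7436 payoff=15.3964 vs cont=15.1702 → 15.3964 [stop]  node(4,2) S=82.8300 payoff=0.0000 vs cont=3.3700 → 3.3700 [wait]  node(4,3) S=107.6313 payoff=0.0000 vs cont=0.0000 → 0.0000 [wait]  node(4,4) S=139.8586 payoff=0.0000 vs cont=0.0000 → 0.0000 [wait]  ⇒ S*(4)=63.7436
t_3: node(3,0) S=55.9193 payoff=23.2207 vs cont=22.9946 → 23.2207 [stop]  node(3,1) S=72.6628 payoff=6.4772 vs cont=9.6176 → 9.6176 [wait]  node(3,2) S=94.4198 payoff=0.0000 vs cont=1.7534 → 1.7534 [wait]  node(3,3) S=122.6913 payoff=0.0000 vs cont=0.0000 → 0.0000 [wait]  ⇒ S*(3)=55.9193
t_2: node(2,0) S=63.7436 payoff=15.3964 vs cont=16.6677 → 16.6677 [wait]  node(2,1) S=82.8300 payoff=0.0000 vs cont=5.8400 → 5.8400 [wait]  node(2,2) S=107.6313 payoff=0.0000 vs cont=0.9123 → 0.9123 [wait]  ⇒ S*(2)=-
t_1: node(1,0) S=72.6628 payoff=6.4772 vs cont=11.4569 → 11.4569 [wait]  node(1,1) S=94.4198 payoff=0.0000 vs cont=3.4735 → 3.4735 [wait]  ⇒ S*(1)=-
t_0: node(0,0) S=82.8300 payoff=0.0000 vs cont=7.6173 → 7.6173 [wait]  ⇒ S*(0)=-

price = 7.6173
boundary = - - - 55.9193 63.7436
tree:
7.6173
11.4569 3.4735
16.6677 5.8400 0.9123
23.2207 9.6176 1.7534 0.0000
30.0847 15.3964 3.3700 0.0000 0.0000
36.1061 23.2207 6.4772 0.0000 0.0000 0.0000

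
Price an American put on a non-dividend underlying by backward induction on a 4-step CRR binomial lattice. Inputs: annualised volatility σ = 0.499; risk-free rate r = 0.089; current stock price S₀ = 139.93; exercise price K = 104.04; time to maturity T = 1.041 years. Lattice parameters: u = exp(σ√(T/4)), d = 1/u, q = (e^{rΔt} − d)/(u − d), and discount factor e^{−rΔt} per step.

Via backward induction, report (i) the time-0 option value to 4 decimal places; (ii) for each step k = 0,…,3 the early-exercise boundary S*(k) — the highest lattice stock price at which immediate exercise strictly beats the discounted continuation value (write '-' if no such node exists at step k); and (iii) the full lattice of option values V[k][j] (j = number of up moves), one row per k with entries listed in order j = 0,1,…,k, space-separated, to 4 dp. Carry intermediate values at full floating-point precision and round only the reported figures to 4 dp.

price = 8.6790
boundary = - - - 65.1995
tree:
8.6790
14.7505 2.5819
24.4030 5.1034 0.0000
38.8405 10.0875 0.0000 0.0000
53.4937 19.9392 0.0000 0.0000 0.0000

params: Δt=0.26025 u=1.28990 d=0.77525 q=0.48223 e^(-rΔt)=0.97710
t_4 payoffs: 53.4937 19.9392 0.0000 0.0000 0.0000
t_3: node(3,0) S=65.1995 payoff=38.8405 vs cont=36.4584 → 38.8405 [stop]  node(3,1) S=108.4814 payoff=0.0000 vs cont=10.0875 → 10.0875 [wait]  node(3,2) S=180.4955 payoff=0.0000 vs cont=0.0000 → 0.0000 [wait]  node(3,3) S=300.3151 payoff=0.0000 vs cont=0.0000 → 0.0000 [wait]  ⇒ S*(3)=65.1995
t_2: node(2,0) S=84.1008 payoff=19.9392 vs cont=24.4030 → 24.4030 [wait]  node(2,1) S=139.9300 payoff=0.0000 vs cont=5.1034 → 5.1034 [wait]  node(2,2) S=232.8208 payoff=0.0000 vs cont=0.0000 → 0.0000 [wait]  ⇒ S*(2)=-
t_1: node(1,0) S=108.4814 payoff=0.0000 vs cont=14.7505 → 14.7505 [wait]  node(1,1) S=180.4955 payoff=0.0000 vs cont=2.5819 → 2.5819 [wait]  ⇒ S*(1)=-
t_0: node(0,0) S=139.9300 payoff=0.0000 vs cont=8.6790 → 8.6790 [wait]  ⇒ S*(0)=-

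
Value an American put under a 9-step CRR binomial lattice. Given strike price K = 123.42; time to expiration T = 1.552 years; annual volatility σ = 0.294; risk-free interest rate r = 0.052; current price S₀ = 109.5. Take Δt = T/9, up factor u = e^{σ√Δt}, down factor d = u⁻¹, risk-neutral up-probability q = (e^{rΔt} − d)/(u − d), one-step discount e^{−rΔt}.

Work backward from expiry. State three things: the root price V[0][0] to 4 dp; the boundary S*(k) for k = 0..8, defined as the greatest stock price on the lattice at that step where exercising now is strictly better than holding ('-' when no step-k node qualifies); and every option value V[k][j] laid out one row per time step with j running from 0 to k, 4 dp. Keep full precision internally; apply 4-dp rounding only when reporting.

params: Δt=0.17244 u=1.12985 d=0.88507 q=0.50631 e^(-rΔt)=0.99107
t_9 payoffs: 86.9265 76.8335 63.9492 47.5014 26.5048 0.0000 0.0000 0.0000 0.0000 0.0000
t_8: node(8,0) S=41.2323 payoff=82.1877 vs cont=81.0859 → 82.1877 [stop]  node(8,1) S=52.6359 payoff=70.7841 vs cont=69.6823 → 70.7841 [stop]  node(8,2) S=67.1933 payoff=56.2267 vs cont=55.1249 → 56.2267 [stop]  node(8,3) S=85.7768 payoff=37.6432 vs cont=36.5414 → 37.6432 [stop]  node(8,4) S=109.5000 payoff=13.9200 vs cont=12.9682 → 13.9200 [stop]  node(8,5) S=139.7842 payoff=0.0000 vs cont=0.0000 → 0.0000 [wait]  node(8,6) S=178.4441 payoff=0.0000 vs cont=0.0000 → 0.0000 [wait]  node(8,7) S=227.7961 payoff=0.0000 vs cont=0.0000 → 0.0000 [wait]  node(8,8) S=290.7972 payoff=0.0000 vs cont=0.0000 → 0.0000 [wait]  ⇒ S*(8)=109.5000
t_7: node(7,0) S=46.5865 payoff=76.8335 vs cont=75.7317 → 76.8335 [stop]  node(7,1) S=59.4708 payoff=63.9492 vs cont=62.8474 → 63.9492 [stop]  node(7,2) S=75.9186 payoff=47.5014 vs cont=46.3996 → 47.5014 [stop]  node(7,3) S=96.9152 payoff=26.5048 vs cont=25.4030 → 26.5048 [stop]  node(7,4) S=123.7189 payoff=0.0000 vs cont=6.8108 → 6.8108 [wait]  node(7,5) S=157.9356 payoff=0.0000 vs cont=0.0000 → 0.0000 [wait]  node(7,6) S=201.6156 payoff=0.0000 vs cont=0.0000 → 0.0000 [wait]  node(7,7) S=257.3761 payoff=0.0000 vs cont=0.0000 → 0.0000 [wait]  ⇒ S*(7)=96.9152
t_6: node(6,0) S=52.6359 payoff=70.7841 vs cont=69.6823 → 70.7841 [stop]  node(6,1) S=67.1933 payoff=56.2267 vs cont=55.1249 → 56.2267 [stop]  node(6,2) S=85.7768 payoff=37.6432 vs cont=36.5414 → 37.6432 [stop]  node(6,3) S=109.5000 payoff=13.9200 vs cont=16.3858 → 16.3858 [wait]  node(6,4) S=139.7842 payoff=0.0000 vs cont=3.3324 → 3.3324 [wait]  node(6,5) S=178.4441 payoff=0.0000 vs cont=0.0000 → 0.0000 [wait]  node(6,6) S=227.7961 payoff=0.0000 vs cont=0.0000 → 0.0000 [wait]  ⇒ S*(6)=85.7768
t_5: node(5,0) S=59.4708 payoff=63.9492 vs cont=62.8474 → 63.9492 [stop]  node(5,1) S=75.9186 payoff=47.5014 vs cont=46.3996 → 47.5014 [stop]  node(5,2) S=96.9152 payoff=26.5048 vs cont=26.6403 → 26.6403 [wait]  node(5,3) S=123.7189 payoff=0.0000 vs cont=9.6894 → 9.6894 [wait]  node(5,4) S=157.9356 payoff=0.0000 vs cont=1.6305 → 1.6305 [wait]  node(5,5) S=201.6156 payoff=0.0000 vs cont=0.0000 → 0.0000 [wait]  ⇒ S*(5)=75.9186
t_4: node(4,0) S=67.1933 payoff=56.2267 vs cont=55.1249 → 56.2267 [stop]  node(4,1) S=85.7768 payoff=37.6432 vs cont=36.6094 → 37.6432 [stop]  node(4,2) S=109.5000 payoff=13.9200 vs cont=17.8966 → 17.8966 [wait]  node(4,3) S=139.7842 payoff=0.0000 vs cont=5.5590 → 5.5590 [wait]  node(4,4) S=178.4441 payoff=0.0000 vs cont=0.7977 → 0.7977 [wait]  ⇒ S*(4)=85.7768
t_3: node(3,0) S=75.9186 payoff=47.5014 vs cont=46.3996 → 47.5014 [stop]  node(3,1) S=96.9152 payoff=26.5048 vs cont=27.3984 → 27.3984 [wait]  node(3,2) S=123.7189 payoff=0.0000 vs cont=11.5459 → 11.5459 [wait]  node(3,3) S=157.9356 payoff=0.0000 vs cont=3.1202 → 3.1202 [wait]  ⇒ S*(3)=75.9186
t_2: node(2,0) S=85.7768 payoff=37.6432 vs cont=36.9898 → 37.6432 [stop]  node(2,1) S=109.5000 payoff=13.9200 vs cont=19.1991 → 19.1991 [wait]  node(2,2) S=139.7842 payoff=0.0000 vs cont=7.2149 → 7.2149 [wait]  ⇒ S*(2)=85.7768
t_1: node(1,0) S=96.9152 payoff=26.5048 vs cont=28.0520 → 28.0520 [wait]  node(1,1) S=123.7189 payoff=0.0000 vs cont=13.0141 → 13.0141 [wait]  ⇒ S*(1)=-
t_0: node(0,0) S=109.5000 payoff=13.9200 vs cont=20.2557 → 20.2557 [wait]  ⇒ S*(0)=-

price = 20.2557
boundary = - - 85.7768 75.9186 85.7768 75.9186 85.7768 96.9152 109.5000
tree:
20.2557
28.0520 13.0141
37.6432 19.1991 7.2149
47.5014 27.3984 11.5459 3.1202
56.2267 37.6432 17.8966 5.5590 0.7977
63.9492 47.5014 26.6403 9.6894 1.6305 0.0000
70.7841 56.2267 37.6432 16.3858 3.3324 0.0000 0.0000
76.8335 63.9492 47.5014 26.5048 6.8108 0.0000 0.0000 0.0000
82.1877 70.7841 56.2267 37.6432 13.9200 0.0000 0.0000 0.0000 0.0000
86.9265 76.8335 63.9492 47.5014 26.5048 0.0000 0.0000 0.0000 0.0000 0.0000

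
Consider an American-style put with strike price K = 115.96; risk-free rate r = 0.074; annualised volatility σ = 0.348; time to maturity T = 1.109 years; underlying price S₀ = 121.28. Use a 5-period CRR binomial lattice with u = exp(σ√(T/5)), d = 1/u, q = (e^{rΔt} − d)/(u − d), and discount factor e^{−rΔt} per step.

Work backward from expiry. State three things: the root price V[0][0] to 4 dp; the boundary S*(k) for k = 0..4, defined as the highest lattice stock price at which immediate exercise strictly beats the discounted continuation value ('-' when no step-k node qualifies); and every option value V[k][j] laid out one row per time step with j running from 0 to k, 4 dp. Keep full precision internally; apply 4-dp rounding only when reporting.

price = 11.7310
boundary = - - - 74.1747 87.3844
tree:
11.7310
18.6874 5.4118
28.6548 9.6942 1.4630
41.7853 16.9388 3.0313 0.0000
52.9981 28.5756 6.2808 0.0000 0.0000
62.5158 41.7853 13.0135 0.0000 0.0000 0.0000

Δt=0.22180, u=1.17809, d=0.84883, q=0.50938, disc=e^(-rΔt)=0.98372
k=5 terminal: V=max(K-S,0) → 62.5158 41.7853 13.0135 0.0000 0.0000 0.0000
k=4: j=0 S=62.9619 intr=52.9981 cont=51.1103 V=52.9981[EX]; j=1 S=87.3844 intr=28.5756 cont=26.6879 V=28.5756[EX]; j=2 S=121.2800 intr=0.0000 cont=6.2808 V=6.2808[hold]; j=3 S=168.3235 intr=0.0000 cont=0.0000 V=0.0000[hold]; j=4 S=233.6147 intr=0.0000 cont=0.0000 V=0.0000[hold]  S*(4)=87.3844
k=3: j=0 S=74.1747 intr=41.7853 cont=39.8975 V=41.7853[EX]; j=1 S=102.9465 intr=13.0135 cont=16.9388 V=16.9388[hold]; j=2 S=142.8785 intr=0.0000 cont=3.0313 V=3.0313[hold]; j=3 S=198.2999 intr=0.0000 cont=0.0000 V=0.0000[hold]  S*(3)=74.1747
k=2: j=0 S=87.3844 intr=28.5756 cont=28.6548 V=28.6548[hold]; j=1 S=121.2800 intr=0.0000 cont=9.6942 V=9.6942[hold]; j=2 S=168.3235 intr=0.0000 cont=1.4630 V=1.4630[hold]  S*(2)=-
k=1: j=0 S=102.9465 intr=13.0135 cont=18.6874 V=18.6874[hold]; j=1 S=142.8785 intr=0.0000 cont=5.4118 V=5.4118[hold]  S*(1)=-
k=0: j=0 S=121.2800 intr=0.0000 cont=11.7310 V=11.7310[hold]  S*(0)=-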